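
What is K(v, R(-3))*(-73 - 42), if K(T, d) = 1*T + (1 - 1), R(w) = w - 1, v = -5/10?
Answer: 115/2 ≈ 57.500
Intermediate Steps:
v = -1/2 (v = -5*1/10 = -1/2 ≈ -0.50000)
R(w) = -1 + w
K(T, d) = T (K(T, d) = T + 0 = T)
K(v, R(-3))*(-73 - 42) = -(-73 - 42)/2 = -1/2*(-115) = 115/2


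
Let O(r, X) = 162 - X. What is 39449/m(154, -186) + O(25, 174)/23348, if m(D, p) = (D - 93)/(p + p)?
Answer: -85658138619/356057 ≈ -2.4057e+5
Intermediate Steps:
m(D, p) = (-93 + D)/(2*p) (m(D, p) = (-93 + D)/((2*p)) = (-93 + D)*(1/(2*p)) = (-93 + D)/(2*p))
39449/m(154, -186) + O(25, 174)/23348 = 39449/(((½)*(-93 + 154)/(-186))) + (162 - 1*174)/23348 = 39449/(((½)*(-1/186)*61)) + (162 - 174)*(1/23348) = 39449/(-61/372) - 12*1/23348 = 39449*(-372/61) - 3/5837 = -14675028/61 - 3/5837 = -85658138619/356057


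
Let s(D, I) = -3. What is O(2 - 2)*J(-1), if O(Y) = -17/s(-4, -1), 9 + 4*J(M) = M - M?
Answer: -51/4 ≈ -12.750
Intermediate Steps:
J(M) = -9/4 (J(M) = -9/4 + (M - M)/4 = -9/4 + (1/4)*0 = -9/4 + 0 = -9/4)
O(Y) = 17/3 (O(Y) = -17/(-3) = -17*(-1/3) = 17/3)
O(2 - 2)*J(-1) = (17/3)*(-9/4) = -51/4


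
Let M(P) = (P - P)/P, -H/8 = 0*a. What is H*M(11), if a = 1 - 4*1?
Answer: 0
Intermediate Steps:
a = -3 (a = 1 - 4 = -3)
H = 0 (H = -0*(-3) = -8*0 = 0)
M(P) = 0 (M(P) = 0/P = 0)
H*M(11) = 0*0 = 0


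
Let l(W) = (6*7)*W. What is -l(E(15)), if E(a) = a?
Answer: -630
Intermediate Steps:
l(W) = 42*W
-l(E(15)) = -42*15 = -1*630 = -630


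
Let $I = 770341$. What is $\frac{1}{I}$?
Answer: $\frac{1}{770341} \approx 1.2981 \cdot 10^{-6}$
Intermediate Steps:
$\frac{1}{I} = \frac{1}{770341}$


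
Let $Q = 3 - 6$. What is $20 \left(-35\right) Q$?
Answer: $2100$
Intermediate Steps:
$Q = -3$
$20 \left(-35\right) Q = 20 \left(-35\right) \left(-3\right) = \left(-700\right) \left(-3\right) = 2100$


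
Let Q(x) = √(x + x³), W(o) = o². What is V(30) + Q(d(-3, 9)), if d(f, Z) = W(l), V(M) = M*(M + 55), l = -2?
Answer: 2550 + 2*√17 ≈ 2558.2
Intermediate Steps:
V(M) = M*(55 + M)
d(f, Z) = 4 (d(f, Z) = (-2)² = 4)
V(30) + Q(d(-3, 9)) = 30*(55 + 30) + √(4 + 4³) = 30*85 + √(4 + 64) = 2550 + √68 = 2550 + 2*√17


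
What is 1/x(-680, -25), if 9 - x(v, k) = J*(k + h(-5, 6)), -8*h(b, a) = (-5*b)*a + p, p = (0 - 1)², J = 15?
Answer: 8/5337 ≈ 0.0014990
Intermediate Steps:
p = 1 (p = (-1)² = 1)
h(b, a) = -⅛ + 5*a*b/8 (h(b, a) = -((-5*b)*a + 1)/8 = -(-5*a*b + 1)/8 = -(1 - 5*a*b)/8 = -⅛ + 5*a*b/8)
x(v, k) = 2337/8 - 15*k (x(v, k) = 9 - 15*(k + (-⅛ + (5/8)*6*(-5))) = 9 - 15*(k + (-⅛ - 75/4)) = 9 - 15*(k - 151/8) = 9 - 15*(-151/8 + k) = 9 - (-2265/8 + 15*k) = 9 + (2265/8 - 15*k) = 2337/8 - 15*k)
1/x(-680, -25) = 1/(2337/8 - 15*(-25)) = 1/(2337/8 + 375) = 1/(5337/8) = 8/5337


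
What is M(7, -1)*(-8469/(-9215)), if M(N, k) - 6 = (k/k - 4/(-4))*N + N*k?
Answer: 110097/9215 ≈ 11.948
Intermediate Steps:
M(N, k) = 6 + 2*N + N*k (M(N, k) = 6 + ((k/k - 4/(-4))*N + N*k) = 6 + ((1 - 4*(-1/4))*N + N*k) = 6 + ((1 + 1)*N + N*k) = 6 + (2*N + N*k) = 6 + 2*N + N*k)
M(7, -1)*(-8469/(-9215)) = (6 + 2*7 + 7*(-1))*(-8469/(-9215)) = (6 + 14 - 7)*(-8469*(-1/9215)) = 13*(8469/9215) = 110097/9215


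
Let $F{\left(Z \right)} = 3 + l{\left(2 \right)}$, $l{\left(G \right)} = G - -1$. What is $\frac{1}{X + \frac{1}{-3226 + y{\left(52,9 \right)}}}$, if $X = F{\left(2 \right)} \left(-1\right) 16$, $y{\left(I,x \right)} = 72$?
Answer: $- \frac{3154}{302785} \approx -0.010417$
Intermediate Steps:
$l{\left(G \right)} = 1 + G$ ($l{\left(G \right)} = G + 1 = 1 + G$)
$F{\left(Z \right)} = 6$ ($F{\left(Z \right)} = 3 + \left(1 + 2\right) = 3 + 3 = 6$)
$X = -96$ ($X = 6 \left(-1\right) 16 = \left(-6\right) 16 = -96$)
$\frac{1}{X + \frac{1}{-3226 + y{\left(52,9 \right)}}} = \frac{1}{-96 + \frac{1}{-3226 + 72}} = \frac{1}{-96 + \frac{1}{-3154}} = \frac{1}{-96 - \frac{1}{3154}} = \frac{1}{- \frac{302785}{3154}} = - \frac{3154}{302785}$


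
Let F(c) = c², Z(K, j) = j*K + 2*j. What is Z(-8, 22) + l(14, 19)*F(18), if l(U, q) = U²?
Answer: 63372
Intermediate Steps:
Z(K, j) = 2*j + K*j (Z(K, j) = K*j + 2*j = 2*j + K*j)
Z(-8, 22) + l(14, 19)*F(18) = 22*(2 - 8) + 14²*18² = 22*(-6) + 196*324 = -132 + 63504 = 63372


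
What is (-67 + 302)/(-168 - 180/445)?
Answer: -20915/14988 ≈ -1.3955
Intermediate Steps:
(-67 + 302)/(-168 - 180/445) = 235/(-168 - 180*1/445) = 235/(-168 - 36/89) = 235/(-14988/89) = 235*(-89/14988) = -20915/14988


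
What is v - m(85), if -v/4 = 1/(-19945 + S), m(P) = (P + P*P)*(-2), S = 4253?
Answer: 57354261/3923 ≈ 14620.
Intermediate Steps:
m(P) = -2*P - 2*P**2 (m(P) = (P + P**2)*(-2) = -2*P - 2*P**2)
v = 1/3923 (v = -4/(-19945 + 4253) = -4/(-15692) = -4*(-1/15692) = 1/3923 ≈ 0.00025491)
v - m(85) = 1/3923 - (-2)*85*(1 + 85) = 1/3923 - (-2)*85*86 = 1/3923 - 1*(-14620) = 1/3923 + 14620 = 57354261/3923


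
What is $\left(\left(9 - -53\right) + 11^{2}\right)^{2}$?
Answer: $33489$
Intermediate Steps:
$\left(\left(9 - -53\right) + 11^{2}\right)^{2} = \left(\left(9 + 53\right) + 121\right)^{2} = \left(62 + 121\right)^{2} = 183^{2} = 33489$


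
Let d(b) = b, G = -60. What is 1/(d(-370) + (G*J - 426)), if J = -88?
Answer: 1/4484 ≈ 0.00022302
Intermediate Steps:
1/(d(-370) + (G*J - 426)) = 1/(-370 + (-60*(-88) - 426)) = 1/(-370 + (5280 - 426)) = 1/(-370 + 4854) = 1/4484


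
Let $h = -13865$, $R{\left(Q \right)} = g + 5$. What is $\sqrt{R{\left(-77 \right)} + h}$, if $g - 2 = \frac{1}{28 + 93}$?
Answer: $\frac{3 i \sqrt{186313}}{11} \approx 117.72 i$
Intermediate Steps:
$g = \frac{243}{121}$ ($g = 2 + \frac{1}{28 + 93} = 2 + \frac{1}{121} = \frac{243}{121} \approx 2.0083$)
$R{\left(Q \right)} = \frac{848}{121}$ ($R{\left(Q \right)} = \frac{243}{121} + 5 = \frac{848}{121}$)
$\sqrt{R{\left(-77 \right)} + h} = \sqrt{\frac{848}{121} - 13865} = \sqrt{- \frac{1676817}{121}} = \frac{3 i \sqrt{186313}}{11}$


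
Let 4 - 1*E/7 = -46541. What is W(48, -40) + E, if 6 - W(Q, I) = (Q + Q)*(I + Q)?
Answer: 325053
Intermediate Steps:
E = 325815 (E = 28 - 7*(-46541) = 28 + 325787 = 325815)
W(Q, I) = 6 - 2*Q*(I + Q) (W(Q, I) = 6 - (Q + Q)*(I + Q) = 6 - 2*Q*(I + Q))
W(48, -40) + E = (6 - 2*48² - 2*(-40)*48) + 325815 = (6 - 2*2304 + 3840) + 325815 = (6 - 4608 + 3840) + 325815 = -762 + 325815 = 325053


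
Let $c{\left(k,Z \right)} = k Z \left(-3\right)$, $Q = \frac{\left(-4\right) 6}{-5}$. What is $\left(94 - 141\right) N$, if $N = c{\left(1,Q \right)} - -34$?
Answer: $- \frac{4606}{5} \approx -921.2$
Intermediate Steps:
$Q = \frac{24}{5}$ ($Q = \left(-24\right) \left(- \frac{1}{5}\right) = \frac{24}{5} \approx 4.8$)
$c{\left(k,Z \right)} = - 3 Z k$ ($c{\left(k,Z \right)} = Z k \left(-3\right) = - 3 Z k$)
$N = \frac{98}{5}$ ($N = \left(-3\right) \frac{24}{5} \cdot 1 - -34 = - \frac{72}{5} + 34 = \frac{98}{5} \approx 19.6$)
$\left(94 - 141\right) N = \left(94 - 141\right) \frac{98}{5} = \left(-47\right) \frac{98}{5} = - \frac{4606}{5}$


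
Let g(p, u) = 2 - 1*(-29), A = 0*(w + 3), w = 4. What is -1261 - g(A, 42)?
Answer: -1292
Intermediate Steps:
A = 0 (A = 0*(4 + 3) = 0*7 = 0)
g(p, u) = 31 (g(p, u) = 2 + 29 = 31)
-1261 - g(A, 42) = -1261 - 1*31 = -1261 - 31 = -1292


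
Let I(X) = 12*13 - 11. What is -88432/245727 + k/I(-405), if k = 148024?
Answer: 36360670808/35630415 ≈ 1020.5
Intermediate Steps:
I(X) = 145 (I(X) = 156 - 11 = 145)
-88432/245727 + k/I(-405) = -88432/245727 + 148024/145 = 36360670808/35630415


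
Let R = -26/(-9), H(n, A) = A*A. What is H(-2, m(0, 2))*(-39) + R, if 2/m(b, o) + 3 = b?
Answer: -130/9 ≈ -14.444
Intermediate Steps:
m(b, o) = 2/(-3 + b)
H(n, A) = A²
R = 26/9 (R = -26*(-⅑) = 26/9 ≈ 2.8889)
H(-2, m(0, 2))*(-39) + R = (2/(-3 + 0))²*(-39) + 26/9 = (2/(-3))²*(-39) + 26/9 = (2*(-⅓))²*(-39) + 26/9 = (-⅔)²*(-39) + 26/9 = (4/9)*(-39) + 26/9 = -52/3 + 26/9 = -130/9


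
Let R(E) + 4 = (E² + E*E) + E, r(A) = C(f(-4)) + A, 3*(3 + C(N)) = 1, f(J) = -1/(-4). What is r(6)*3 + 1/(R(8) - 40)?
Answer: 921/92 ≈ 10.011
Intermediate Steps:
f(J) = ¼ (f(J) = -1*(-¼) = ¼)
C(N) = -8/3 (C(N) = -3 + (⅓)*1 = -3 + ⅓ = -8/3)
r(A) = -8/3 + A
R(E) = -4 + E + 2*E² (R(E) = -4 + ((E² + E*E) + E) = -4 + ((E² + E²) + E) = -4 + (2*E² + E) = -4 + (E + 2*E²) = -4 + E + 2*E²)
r(6)*3 + 1/(R(8) - 40) = (-8/3 + 6)*3 + 1/((-4 + 8 + 2*8²) - 40) = (10/3)*3 + 1/((-4 + 8 + 2*64) - 40) = 10 + 1/((-4 + 8 + 128) - 40) = 10 + 1/(132 - 40) = 10 + 1/92 = 921/92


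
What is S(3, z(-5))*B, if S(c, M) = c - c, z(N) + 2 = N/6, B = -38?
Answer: 0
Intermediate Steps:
z(N) = -2 + N/6
S(c, M) = 0
S(3, z(-5))*B = 0*(-38) = 0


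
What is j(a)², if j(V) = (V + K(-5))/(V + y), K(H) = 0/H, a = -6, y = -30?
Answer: 1/36 ≈ 0.027778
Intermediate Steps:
K(H) = 0
j(V) = V/(-30 + V) (j(V) = (V + 0)/(V - 30) = V/(-30 + V))
j(a)² = (-6/(-30 - 6))² = (-6/(-36))² = (-6*(-1/36))² = (⅙)² = 1/36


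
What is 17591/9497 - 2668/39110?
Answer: 331323007/185713835 ≈ 1.7841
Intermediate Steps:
17591/9497 - 2668/39110 = 17591*(1/9497) - 2668*1/39110 = 17591/9497 - 1334/19555 = 331323007/185713835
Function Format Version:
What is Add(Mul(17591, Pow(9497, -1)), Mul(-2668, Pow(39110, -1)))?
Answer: Rational(331323007, 185713835) ≈ 1.7841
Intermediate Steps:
Add(Mul(17591, Pow(9497, -1)), Mul(-2668, Pow(39110, -1))) = Add(Mul(17591, Rational(1, 9497)), Mul(-2668, Rational(1, 39110))) = Add(Rational(17591, 9497), Rational(-1334, 19555)) = Rational(331323007, 185713835)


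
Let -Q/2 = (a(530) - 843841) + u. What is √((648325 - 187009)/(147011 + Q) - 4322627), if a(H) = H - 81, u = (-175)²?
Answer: I*√13581329151790875455/1772545 ≈ 2079.1*I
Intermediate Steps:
u = 30625
a(H) = -81 + H
Q = 1625534 (Q = -2*(((-81 + 530) - 843841) + 30625) = -2*((449 - 843841) + 30625) = -2*(-843392 + 30625) = -2*(-812767) = 1625534)
√((648325 - 187009)/(147011 + Q) - 4322627) = √((648325 - 187009)/(147011 + 1625534) - 4322627) = √(461316/1772545 - 4322627) = √(-7662050414399/1772545) = I*√13581329151790875455/1772545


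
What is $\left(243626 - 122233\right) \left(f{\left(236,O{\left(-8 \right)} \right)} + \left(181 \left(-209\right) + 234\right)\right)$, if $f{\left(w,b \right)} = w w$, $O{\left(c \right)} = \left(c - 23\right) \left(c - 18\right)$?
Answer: $2197334693$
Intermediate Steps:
$O{\left(c \right)} = \left(-23 + c\right) \left(-18 + c\right)$
$f{\left(w,b \right)} = w^{2}$
$\left(243626 - 122233\right) \left(f{\left(236,O{\left(-8 \right)} \right)} + \left(181 \left(-209\right) + 234\right)\right) = \left(243626 - 122233\right) \left(236^{2} + \left(181 \left(-209\right) + 234\right)\right) = 121393 \left(55696 + \left(-37829 + 234\right)\right) = 121393 \left(55696 - 37595\right) = 121393 \cdot 18101 = 2197334693$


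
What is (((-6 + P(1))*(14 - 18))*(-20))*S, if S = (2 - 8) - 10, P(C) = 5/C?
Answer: 1280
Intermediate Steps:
S = -16 (S = -6 - 10 = -16)
(((-6 + P(1))*(14 - 18))*(-20))*S = (((-6 + 5/1)*(14 - 18))*(-20))*(-16) = (((-6 + 5*1)*(-4))*(-20))*(-16) = (((-6 + 5)*(-4))*(-20))*(-16) = (-1*(-4)*(-20))*(-16) = (4*(-20))*(-16) = -80*(-16) = 1280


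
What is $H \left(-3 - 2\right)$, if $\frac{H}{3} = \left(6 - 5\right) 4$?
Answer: $-60$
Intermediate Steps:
$H = 12$ ($H = 3 \left(6 - 5\right) 4 = 3 \cdot 1 \cdot 4 = 3 \cdot 4 = 12$)
$H \left(-3 - 2\right) = 12 \left(-3 - 2\right) = 12 \left(-5\right) = -60$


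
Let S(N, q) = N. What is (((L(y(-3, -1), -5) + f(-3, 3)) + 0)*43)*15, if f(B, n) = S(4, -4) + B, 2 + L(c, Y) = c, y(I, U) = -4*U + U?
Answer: 1290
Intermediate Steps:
y(I, U) = -3*U
L(c, Y) = -2 + c
f(B, n) = 4 + B
(((L(y(-3, -1), -5) + f(-3, 3)) + 0)*43)*15 = ((((-2 - 3*(-1)) + (4 - 3)) + 0)*43)*15 = ((((-2 + 3) + 1) + 0)*43)*15 = (((1 + 1) + 0)*43)*15 = ((2 + 0)*43)*15 = (2*43)*15 = 86*15 = 1290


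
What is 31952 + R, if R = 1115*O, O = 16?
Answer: 49792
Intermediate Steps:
R = 17840 (R = 1115*16 = 17840)
31952 + R = 31952 + 17840 = 49792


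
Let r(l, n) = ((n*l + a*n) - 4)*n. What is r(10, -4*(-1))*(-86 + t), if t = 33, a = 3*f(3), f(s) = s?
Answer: -15264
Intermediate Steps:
a = 9 (a = 3*3 = 9)
r(l, n) = n*(-4 + 9*n + l*n) (r(l, n) = ((n*l + 9*n) - 4)*n = ((l*n + 9*n) - 4)*n = ((9*n + l*n) - 4)*n = (-4 + 9*n + l*n)*n = n*(-4 + 9*n + l*n))
r(10, -4*(-1))*(-86 + t) = ((-4*(-1))*(-4 + 9*(-4*(-1)) + 10*(-4*(-1))))*(-86 + 33) = (4*(-4 + 9*4 + 10*4))*(-53) = (4*(-4 + 36 + 40))*(-53) = (4*72)*(-53) = 288*(-53) = -15264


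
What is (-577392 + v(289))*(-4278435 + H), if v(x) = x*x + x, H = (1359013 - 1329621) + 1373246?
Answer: 1419441634854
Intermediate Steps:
H = 1402638 (H = 29392 + 1373246 = 1402638)
v(x) = x + x² (v(x) = x² + x = x + x²)
(-577392 + v(289))*(-4278435 + H) = (-577392 + 289*(1 + 289))*(-4278435 + 1402638) = (-577392 + 289*290)*(-2875797) = (-577392 + 83810)*(-2875797) = -493582*(-2875797) = 1419441634854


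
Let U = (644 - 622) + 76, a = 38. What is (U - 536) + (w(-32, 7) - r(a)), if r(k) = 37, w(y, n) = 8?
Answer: -467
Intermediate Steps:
U = 98 (U = 22 + 76 = 98)
(U - 536) + (w(-32, 7) - r(a)) = (98 - 536) + (8 - 1*37) = -438 + (8 - 37) = -438 - 29 = -467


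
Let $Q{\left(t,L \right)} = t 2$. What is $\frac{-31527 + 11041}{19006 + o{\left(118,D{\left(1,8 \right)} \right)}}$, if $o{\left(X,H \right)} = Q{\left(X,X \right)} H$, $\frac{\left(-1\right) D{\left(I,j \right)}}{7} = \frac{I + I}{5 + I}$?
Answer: $- \frac{30729}{27683} \approx -1.11$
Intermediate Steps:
$Q{\left(t,L \right)} = 2 t$
$D{\left(I,j \right)} = - \frac{14 I}{5 + I}$ ($D{\left(I,j \right)} = - 7 \frac{I + I}{5 + I} = - 7 \frac{2 I}{5 + I} = - \frac{14 I}{5 + I}$)
$o{\left(X,H \right)} = 2 H X$ ($o{\left(X,H \right)} = 2 X H = 2 H X$)
$\frac{-31527 + 11041}{19006 + o{\left(118,D{\left(1,8 \right)} \right)}} = \frac{-31527 + 11041}{19006 + 2 \left(\left(-14\right) 1 \frac{1}{5 + 1}\right) 118} = - \frac{20486}{19006 + 2 \left(\left(-14\right) 1 \cdot \frac{1}{6}\right) 118} = - \frac{20486}{19006 + 2 \left(- \frac{7}{3}\right) 118} = - \frac{20486}{19006 - \frac{1652}{3}} = - \frac{20486}{\frac{55366}{3}} = \left(-20486\right) \frac{3}{55366} = - \frac{30729}{27683}$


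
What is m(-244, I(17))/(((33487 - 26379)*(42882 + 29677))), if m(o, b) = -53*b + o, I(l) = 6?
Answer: -281/257874686 ≈ -1.0897e-6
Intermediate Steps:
m(o, b) = o - 53*b
m(-244, I(17))/(((33487 - 26379)*(42882 + 29677))) = (-244 - 53*6)/(((33487 - 26379)*(42882 + 29677))) = (-244 - 318)/((7108*72559)) = -562/515749372 = -562*1/515749372 = -281/257874686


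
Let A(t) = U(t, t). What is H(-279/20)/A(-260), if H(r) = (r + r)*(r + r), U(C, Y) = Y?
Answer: -77841/26000 ≈ -2.9939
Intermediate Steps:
A(t) = t
H(r) = 4*r² (H(r) = (2*r)*(2*r) = 4*r²)
H(-279/20)/A(-260) = (4*(-279/20)²)/(-260) = (4*(-279*1/20)²)*(-1/260) = (4*(-279/20)²)*(-1/260) = (4*(77841/400))*(-1/260) = (77841/100)*(-1/260) = -77841/26000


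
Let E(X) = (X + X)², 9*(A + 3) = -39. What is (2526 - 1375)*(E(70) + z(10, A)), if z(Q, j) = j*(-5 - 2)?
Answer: 67856054/3 ≈ 2.2619e+7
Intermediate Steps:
A = -22/3 (A = -3 + (⅑)*(-39) = -3 - 13/3 = -22/3 ≈ -7.3333)
z(Q, j) = -7*j (z(Q, j) = j*(-7) = -7*j)
E(X) = 4*X² (E(X) = (2*X)² = 4*X²)
(2526 - 1375)*(E(70) + z(10, A)) = (2526 - 1375)*(4*70² - 7*(-22/3)) = 1151*(4*4900 + 154/3) = 1151*(19600 + 154/3) = 1151*(58954/3) = 67856054/3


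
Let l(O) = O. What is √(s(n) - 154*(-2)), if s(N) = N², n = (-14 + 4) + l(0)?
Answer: 2*√102 ≈ 20.199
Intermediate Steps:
n = -10 (n = (-14 + 4) + 0 = -10 + 0 = -10)
√(s(n) - 154*(-2)) = √((-10)² - 154*(-2)) = √(100 + 308) = √408 = 2*√102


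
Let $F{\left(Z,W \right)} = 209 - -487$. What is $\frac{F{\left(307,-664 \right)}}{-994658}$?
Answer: $- \frac{348}{497329} \approx -0.00069974$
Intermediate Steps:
$F{\left(Z,W \right)} = 696$ ($F{\left(Z,W \right)} = 209 + 487 = 696$)
$\frac{F{\left(307,-664 \right)}}{-994658} = \frac{696}{-994658} = 696 \left(- \frac{1}{994658}\right) = - \frac{348}{497329}$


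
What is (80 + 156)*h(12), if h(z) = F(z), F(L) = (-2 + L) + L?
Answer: 5192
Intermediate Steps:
F(L) = -2 + 2*L
h(z) = -2 + 2*z
(80 + 156)*h(12) = (80 + 156)*(-2 + 2*12) = 236*(-2 + 24) = 236*22 = 5192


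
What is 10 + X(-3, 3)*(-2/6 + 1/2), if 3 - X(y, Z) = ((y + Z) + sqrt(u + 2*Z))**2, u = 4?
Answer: 53/6 ≈ 8.8333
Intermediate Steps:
X(y, Z) = 3 - (Z + y + sqrt(4 + 2*Z))**2 (X(y, Z) = 3 - ((y + Z) + sqrt(4 + 2*Z))**2 = 3 - ((Z + y) + sqrt(4 + 2*Z))**2 = 3 - (Z + y + sqrt(4 + 2*Z))**2)
10 + X(-3, 3)*(-2/6 + 1/2) = 10 + (3 - (3 - 3 + sqrt(2)*sqrt(2 + 3))**2)*(-2/6 + 1/2) = 10 + (3 - (3 - 3 + sqrt(2)*sqrt(5))**2)*(-2*1/6 + 1*(1/2)) = 10 + (3 - (3 - 3 + sqrt(10))**2)*(-1/3 + 1/2) = 10 + (3 - (sqrt(10))**2)*(1/6) = 10 + (3 - 1*10)*(1/6) = 10 + (3 - 10)*(1/6) = 10 - 7*1/6 = 10 - 7/6 = 53/6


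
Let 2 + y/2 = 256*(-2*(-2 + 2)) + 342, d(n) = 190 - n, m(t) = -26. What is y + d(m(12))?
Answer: 896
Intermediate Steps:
y = 680 (y = -4 + 2*(256*(-2*(-2 + 2)) + 342) = -4 + 2*(256*(-2*0) + 342) = -4 + 2*(256*0 + 342) = -4 + 2*(0 + 342) = -4 + 2*342 = -4 + 684 = 680)
y + d(m(12)) = 680 + (190 - 1*(-26)) = 680 + (190 + 26) = 680 + 216 = 896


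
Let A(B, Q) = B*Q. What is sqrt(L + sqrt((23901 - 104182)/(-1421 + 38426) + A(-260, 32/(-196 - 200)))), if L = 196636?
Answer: sqrt(32581360752543900 + 407055*sqrt(3121776300995))/407055 ≈ 443.44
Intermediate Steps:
sqrt(L + sqrt((23901 - 104182)/(-1421 + 38426) + A(-260, 32/(-196 - 200)))) = sqrt(196636 + sqrt((23901 - 104182)/(-1421 + 38426) - 8320/(-196 - 200))) = sqrt(196636 + sqrt(-80281/37005 - 8320/(-396))) = sqrt(196636 + sqrt(-80281*1/37005 - 8320*(-1)/396)) = sqrt(196636 + sqrt(-80281/37005 - 260*(-8/99))) = sqrt(196636 + sqrt(-80281/37005 + 2080/99)) = sqrt(196636 + sqrt(23007527/1221165)) = sqrt(196636 + sqrt(3121776300995)/407055)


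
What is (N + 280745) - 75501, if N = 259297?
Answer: 464541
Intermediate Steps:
(N + 280745) - 75501 = (259297 + 280745) - 75501 = 540042 - 75501 = 464541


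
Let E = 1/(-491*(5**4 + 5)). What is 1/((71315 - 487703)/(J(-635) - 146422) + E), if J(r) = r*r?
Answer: -26478957330/42933852281 ≈ -0.61674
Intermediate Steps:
J(r) = r**2
E = -1/309330 (E = 1/(-491*(625 + 5)) = 1/(-491*630) = 1/(-309330) = -1/309330 ≈ -3.2328e-6)
1/((71315 - 487703)/(J(-635) - 146422) + E) = 1/((71315 - 487703)/((-635)**2 - 146422) - 1/309330) = 1/(-416388/(403225 - 146422) - 1/309330) = 1/(-416388/256803 - 1/309330) = 1/(-416388*1/256803 - 1/309330) = 1/(-138796/85601 - 1/309330) = 1/(-42933852281/26478957330) = -26478957330/42933852281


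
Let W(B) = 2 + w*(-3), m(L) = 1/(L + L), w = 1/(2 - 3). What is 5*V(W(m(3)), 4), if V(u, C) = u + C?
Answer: 45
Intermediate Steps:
w = -1 (w = 1/(-1) = -1)
m(L) = 1/(2*L)
W(B) = 5 (W(B) = 2 - 1*(-3) = 2 + 3 = 5)
V(u, C) = C + u
5*V(W(m(3)), 4) = 5*(4 + 5) = 5*9 = 45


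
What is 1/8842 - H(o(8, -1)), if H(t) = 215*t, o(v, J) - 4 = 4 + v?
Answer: -30416479/8842 ≈ -3440.0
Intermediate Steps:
o(v, J) = 8 + v (o(v, J) = 4 + (4 + v) = 8 + v)
1/8842 - H(o(8, -1)) = 1/8842 - 215*(8 + 8) = 1/8842 - 215*16 = 1/8842 - 1*3440 = 1/8842 - 3440 = -30416479/8842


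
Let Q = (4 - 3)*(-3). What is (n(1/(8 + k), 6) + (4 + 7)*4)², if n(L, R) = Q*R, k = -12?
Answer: 676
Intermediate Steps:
Q = -3 (Q = 1*(-3) = -3)
n(L, R) = -3*R
(n(1/(8 + k), 6) + (4 + 7)*4)² = (-3*6 + (4 + 7)*4)² = (-18 + 11*4)² = (-18 + 44)² = 26² = 676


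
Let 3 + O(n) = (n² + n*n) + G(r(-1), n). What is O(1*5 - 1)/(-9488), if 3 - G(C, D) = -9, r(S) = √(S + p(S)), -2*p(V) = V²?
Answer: -41/9488 ≈ -0.0043212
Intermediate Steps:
p(V) = -V²/2
r(S) = √(S - S²/2)
G(C, D) = 12 (G(C, D) = 3 - 1*(-9) = 3 + 9 = 12)
O(n) = 9 + 2*n² (O(n) = -3 + ((n² + n*n) + 12) = -3 + ((n² + n²) + 12) = -3 + (2*n² + 12) = -3 + (12 + 2*n²) = 9 + 2*n²)
O(1*5 - 1)/(-9488) = (9 + 2*(1*5 - 1)²)/(-9488) = (9 + 2*(5 - 1)²)*(-1/9488) = (9 + 2*4²)*(-1/9488) = (9 + 2*16)*(-1/9488) = (9 + 32)*(-1/9488) = 41*(-1/9488) = -41/9488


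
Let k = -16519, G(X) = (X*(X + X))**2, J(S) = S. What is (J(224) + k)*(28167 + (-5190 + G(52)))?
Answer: -476945541095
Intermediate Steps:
G(X) = 4*X**4 (G(X) = (X*(2*X))**2 = (2*X**2)**2 = 4*X**4)
(J(224) + k)*(28167 + (-5190 + G(52))) = (224 - 16519)*(28167 + (-5190 + 4*52**4)) = -16295*(28167 + (-5190 + 4*7311616)) = -16295*(28167 + (-5190 + 29246464)) = -16295*(28167 + 29241274) = -16295*29269441 = -476945541095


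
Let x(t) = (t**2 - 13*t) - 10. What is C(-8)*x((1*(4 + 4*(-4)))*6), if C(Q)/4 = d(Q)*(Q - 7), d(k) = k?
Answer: 2932800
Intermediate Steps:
x(t) = -10 + t**2 - 13*t
C(Q) = 4*Q*(-7 + Q) (C(Q) = 4*(Q*(Q - 7)) = 4*(Q*(-7 + Q)) = 4*Q*(-7 + Q))
C(-8)*x((1*(4 + 4*(-4)))*6) = (4*(-8)*(-7 - 8))*(-10 + ((1*(4 + 4*(-4)))*6)**2 - 13*1*(4 + 4*(-4))*6) = (4*(-8)*(-15))*(-10 + ((1*(4 - 16))*6)**2 - 13*1*(4 - 16)*6) = 480*(-10 + ((1*(-12))*6)**2 - 13*1*(-12)*6) = 480*(-10 + (-12*6)**2 - (-156)*6) = 480*(-10 + (-72)**2 - 13*(-72)) = 480*(-10 + 5184 + 936) = 480*6110 = 2932800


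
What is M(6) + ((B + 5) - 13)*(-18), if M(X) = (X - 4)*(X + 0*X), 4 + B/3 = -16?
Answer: 1236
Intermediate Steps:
B = -60 (B = -12 + 3*(-16) = -12 - 48 = -60)
M(X) = X*(-4 + X) (M(X) = (-4 + X)*(X + 0) = (-4 + X)*X = X*(-4 + X))
M(6) + ((B + 5) - 13)*(-18) = 6*(-4 + 6) + ((-60 + 5) - 13)*(-18) = 6*2 + (-55 - 13)*(-18) = 12 - 68*(-18) = 12 + 1224 = 1236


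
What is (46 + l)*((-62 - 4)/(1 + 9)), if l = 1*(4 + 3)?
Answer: -1749/5 ≈ -349.80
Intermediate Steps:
l = 7 (l = 1*7 = 7)
(46 + l)*((-62 - 4)/(1 + 9)) = (46 + 7)*((-62 - 4)/(1 + 9)) = 53*(-66/10) = 53*(-66*⅒) = 53*(-33/5) = -1749/5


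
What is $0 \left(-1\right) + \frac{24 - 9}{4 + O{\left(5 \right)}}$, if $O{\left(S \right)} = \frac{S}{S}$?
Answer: $3$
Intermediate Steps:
$O{\left(S \right)} = 1$
$0 \left(-1\right) + \frac{24 - 9}{4 + O{\left(5 \right)}} = 0 \left(-1\right) + \frac{24 - 9}{4 + 1} = 0 + \frac{15}{5} = 0 + 15 \cdot \frac{1}{5} = 0 + 3 = 3$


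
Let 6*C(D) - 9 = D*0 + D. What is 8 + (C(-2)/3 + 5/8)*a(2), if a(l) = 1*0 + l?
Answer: 361/36 ≈ 10.028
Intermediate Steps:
a(l) = l (a(l) = 0 + l = l)
C(D) = 3/2 + D/6 (C(D) = 3/2 + (D*0 + D)/6 = 3/2 + (0 + D)/6 = 3/2 + D/6)
8 + (C(-2)/3 + 5/8)*a(2) = 8 + ((3/2 + (⅙)*(-2))/3 + 5/8)*2 = 8 + ((3/2 - ⅓)*(⅓) + 5*(⅛))*2 = 8 + ((7/6)*(⅓) + 5/8)*2 = 8 + (7/18 + 5/8)*2 = 8 + (73/72)*2 = 8 + 73/36 = 361/36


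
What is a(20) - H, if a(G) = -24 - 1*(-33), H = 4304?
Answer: -4295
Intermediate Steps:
a(G) = 9 (a(G) = -24 + 33 = 9)
a(20) - H = 9 - 1*4304 = 9 - 4304 = -4295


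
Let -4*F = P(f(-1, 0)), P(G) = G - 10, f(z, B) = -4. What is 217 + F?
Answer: 441/2 ≈ 220.50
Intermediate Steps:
P(G) = -10 + G
F = 7/2 (F = -(-10 - 4)/4 = -¼*(-14) = 7/2 ≈ 3.5000)
217 + F = 217 + 7/2 = 441/2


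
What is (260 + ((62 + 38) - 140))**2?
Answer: 48400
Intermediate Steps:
(260 + ((62 + 38) - 140))**2 = (260 + (100 - 140))**2 = (260 - 40)**2 = 220**2 = 48400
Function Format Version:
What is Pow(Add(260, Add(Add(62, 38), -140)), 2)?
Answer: 48400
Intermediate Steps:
Pow(Add(260, Add(Add(62, 38), -140)), 2) = Pow(Add(260, Add(100, -140)), 2) = Pow(Add(260, -40), 2) = Pow(220, 2) = 48400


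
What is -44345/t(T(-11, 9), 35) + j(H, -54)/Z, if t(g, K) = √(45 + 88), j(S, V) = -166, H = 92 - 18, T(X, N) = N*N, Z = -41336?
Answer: 83/20668 - 6335*√133/19 ≈ -3845.2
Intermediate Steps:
T(X, N) = N²
H = 74
t(g, K) = √133
-44345/t(T(-11, 9), 35) + j(H, -54)/Z = -44345*√133/133 - 166/(-41336) = -6335*√133/19 - 166*(-1/41336) = -6335*√133/19 + 83/20668 = 83/20668 - 6335*√133/19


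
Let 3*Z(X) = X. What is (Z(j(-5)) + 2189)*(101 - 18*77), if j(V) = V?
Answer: -8432170/3 ≈ -2.8107e+6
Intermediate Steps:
Z(X) = X/3
(Z(j(-5)) + 2189)*(101 - 18*77) = ((⅓)*(-5) + 2189)*(101 - 18*77) = (-5/3 + 2189)*(101 - 1386) = (6562/3)*(-1285) = -8432170/3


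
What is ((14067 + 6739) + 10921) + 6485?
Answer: 38212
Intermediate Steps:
((14067 + 6739) + 10921) + 6485 = (20806 + 10921) + 6485 = 31727 + 6485 = 38212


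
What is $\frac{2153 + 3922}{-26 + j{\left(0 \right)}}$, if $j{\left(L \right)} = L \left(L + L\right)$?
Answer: $- \frac{6075}{26} \approx -233.65$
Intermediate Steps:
$j{\left(L \right)} = 2 L^{2}$ ($j{\left(L \right)} = L 2 L = 2 L^{2}$)
$\frac{2153 + 3922}{-26 + j{\left(0 \right)}} = \frac{2153 + 3922}{-26 + 2 \cdot 0^{2}} = \frac{6075}{-26 + 2 \cdot 0} = \frac{6075}{-26 + 0} = \frac{6075}{-26} = 6075 \left(- \frac{1}{26}\right) = - \frac{6075}{26}$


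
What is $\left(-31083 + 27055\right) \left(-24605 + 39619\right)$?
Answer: $-60476392$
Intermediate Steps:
$\left(-31083 + 27055\right) \left(-24605 + 39619\right) = \left(-4028\right) 15014 = -60476392$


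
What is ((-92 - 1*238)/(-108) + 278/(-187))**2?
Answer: 27888961/11329956 ≈ 2.4615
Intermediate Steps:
((-92 - 1*238)/(-108) + 278/(-187))**2 = ((-92 - 238)*(-1/108) + 278*(-1/187))**2 = (-330*(-1/108) - 278/187)**2 = (55/18 - 278/187)**2 = (5281/3366)**2 = 27888961/11329956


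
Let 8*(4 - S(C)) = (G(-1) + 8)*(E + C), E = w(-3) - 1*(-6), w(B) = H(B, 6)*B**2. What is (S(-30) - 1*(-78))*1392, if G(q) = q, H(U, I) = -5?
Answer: 198186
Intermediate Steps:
w(B) = -5*B**2
E = -39 (E = -5*(-3)**2 - 1*(-6) = -5*9 + 6 = -45 + 6 = -39)
S(C) = 305/8 - 7*C/8 (S(C) = 4 - (-1 + 8)*(-39 + C)/8 = 4 - 7*(-39 + C)/8 = 4 - (-273 + 7*C)/8 = 4 + (273/8 - 7*C/8) = 305/8 - 7*C/8)
(S(-30) - 1*(-78))*1392 = ((305/8 - 7/8*(-30)) - 1*(-78))*1392 = ((305/8 + 105/4) + 78)*1392 = (515/8 + 78)*1392 = (1139/8)*1392 = 198186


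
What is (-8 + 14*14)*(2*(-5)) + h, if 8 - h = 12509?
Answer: -14381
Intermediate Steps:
h = -12501 (h = 8 - 1*12509 = 8 - 12509 = -12501)
(-8 + 14*14)*(2*(-5)) + h = (-8 + 14*14)*(2*(-5)) - 12501 = (-8 + 196)*(-10) - 12501 = 188*(-10) - 12501 = -1880 - 12501 = -14381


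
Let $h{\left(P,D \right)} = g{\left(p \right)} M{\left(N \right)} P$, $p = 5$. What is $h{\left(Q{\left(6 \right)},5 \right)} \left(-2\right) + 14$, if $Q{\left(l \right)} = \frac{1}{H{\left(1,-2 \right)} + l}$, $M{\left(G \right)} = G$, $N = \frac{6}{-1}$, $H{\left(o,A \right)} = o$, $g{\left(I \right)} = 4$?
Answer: $\frac{146}{7} \approx 20.857$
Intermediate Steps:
$N = -6$ ($N = 6 \left(-1\right) = -6$)
$Q{\left(l \right)} = \frac{1}{1 + l}$
$h{\left(P,D \right)} = - 24 P$ ($h{\left(P,D \right)} = 4 \left(-6\right) P = - 24 P$)
$h{\left(Q{\left(6 \right)},5 \right)} \left(-2\right) + 14 = - \frac{24}{1 + 6} \left(-2\right) + 14 = - \frac{24}{7} \left(-2\right) + 14 = \left(-24\right) \frac{1}{7} \left(-2\right) + 14 = \left(- \frac{24}{7}\right) \left(-2\right) + 14 = \frac{48}{7} + 14 = \frac{146}{7}$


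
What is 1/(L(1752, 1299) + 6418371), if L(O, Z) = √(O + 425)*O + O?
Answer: 713347/4579033002769 - 584*√2177/13737099008307 ≈ 1.5380e-7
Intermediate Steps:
L(O, Z) = O + O*√(425 + O) (L(O, Z) = √(425 + O)*O + O = O*√(425 + O) + O = O + O*√(425 + O))
1/(L(1752, 1299) + 6418371) = 1/(1752*(1 + √(425 + 1752)) + 6418371) = 1/(1752*(1 + √2177) + 6418371) = 1/((1752 + 1752*√2177) + 6418371) = 1/(6420123 + 1752*√2177)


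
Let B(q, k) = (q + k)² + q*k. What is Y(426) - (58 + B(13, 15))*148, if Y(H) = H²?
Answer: 28000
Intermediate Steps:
B(q, k) = (k + q)² + k*q
Y(426) - (58 + B(13, 15))*148 = 426² - (58 + ((15 + 13)² + 15*13))*148 = 181476 - (58 + (28² + 195))*148 = 181476 - (58 + (784 + 195))*148 = 181476 - (58 + 979)*148 = 181476 - 1037*148 = 181476 - 1*153476 = 181476 - 153476 = 28000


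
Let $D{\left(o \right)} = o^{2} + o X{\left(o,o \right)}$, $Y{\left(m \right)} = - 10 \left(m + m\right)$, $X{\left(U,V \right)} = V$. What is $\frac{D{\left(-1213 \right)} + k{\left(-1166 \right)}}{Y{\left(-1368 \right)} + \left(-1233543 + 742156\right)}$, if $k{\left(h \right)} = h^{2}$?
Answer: $- \frac{4302294}{464027} \approx -9.2717$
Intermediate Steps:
$Y{\left(m \right)} = - 20 m$ ($Y{\left(m \right)} = - 10 \cdot 2 m = - 20 m$)
$D{\left(o \right)} = 2 o^{2}$ ($D{\left(o \right)} = o^{2} + o o = o^{2} + o^{2} = 2 o^{2}$)
$\frac{D{\left(-1213 \right)} + k{\left(-1166 \right)}}{Y{\left(-1368 \right)} + \left(-1233543 + 742156\right)} = \frac{2 \left(-1213\right)^{2} + \left(-1166\right)^{2}}{\left(-20\right) \left(-1368\right) + \left(-1233543 + 742156\right)} = \frac{2 \cdot 1471369 + 1359556}{27360 - 491387} = \frac{2942738 + 1359556}{-464027} = 4302294 \left(- \frac{1}{464027}\right) = - \frac{4302294}{464027}$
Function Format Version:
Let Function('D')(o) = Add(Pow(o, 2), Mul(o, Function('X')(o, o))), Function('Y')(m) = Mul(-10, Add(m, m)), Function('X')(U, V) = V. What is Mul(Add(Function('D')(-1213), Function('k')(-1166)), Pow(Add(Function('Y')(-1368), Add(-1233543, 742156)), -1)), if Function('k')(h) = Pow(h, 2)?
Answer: Rational(-4302294, 464027) ≈ -9.2717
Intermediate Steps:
Function('Y')(m) = Mul(-20, m) (Function('Y')(m) = Mul(-10, Mul(2, m)) = Mul(-20, m))
Function('D')(o) = Mul(2, Pow(o, 2)) (Function('D')(o) = Add(Pow(o, 2), Mul(o, o)) = Add(Pow(o, 2), Pow(o, 2)) = Mul(2, Pow(o, 2)))
Mul(Add(Function('D')(-1213), Function('k')(-1166)), Pow(Add(Function('Y')(-1368), Add(-1233543, 742156)), -1)) = Mul(Add(Mul(2, Pow(-1213, 2)), Pow(-1166, 2)), Pow(Add(Mul(-20, -1368), Add(-1233543, 742156)), -1)) = Mul(Add(Mul(2, 1471369), 1359556), Pow(Add(27360, -491387), -1)) = Mul(Add(2942738, 1359556), Pow(-464027, -1)) = Mul(4302294, Rational(-1, 464027)) = Rational(-4302294, 464027)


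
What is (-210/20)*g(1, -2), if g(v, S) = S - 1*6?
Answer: 84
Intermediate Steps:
g(v, S) = -6 + S (g(v, S) = S - 6 = -6 + S)
(-210/20)*g(1, -2) = (-210/20)*(-6 - 2) = -210/20*(-8) = -7*3/2*(-8) = -21/2*(-8) = 84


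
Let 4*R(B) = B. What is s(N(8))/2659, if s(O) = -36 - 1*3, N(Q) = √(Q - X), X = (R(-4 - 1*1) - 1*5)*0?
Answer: -39/2659 ≈ -0.014667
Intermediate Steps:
R(B) = B/4
X = 0 (X = ((-4 - 1*1)/4 - 1*5)*0 = ((-4 - 1)/4 - 5)*0 = ((¼)*(-5) - 5)*0 = (-5/4 - 5)*0 = -25/4*0 = 0)
N(Q) = √Q (N(Q) = √(Q - 1*0) = √(Q + 0) = √Q)
s(O) = -39 (s(O) = -36 - 3 = -39)
s(N(8))/2659 = -39/2659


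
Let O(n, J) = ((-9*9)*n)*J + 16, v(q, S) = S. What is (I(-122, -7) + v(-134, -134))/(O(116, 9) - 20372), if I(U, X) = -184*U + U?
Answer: -2774/13115 ≈ -0.21151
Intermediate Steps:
I(U, X) = -183*U
O(n, J) = 16 - 81*J*n (O(n, J) = (-81*n)*J + 16 = -81*J*n + 16 = 16 - 81*J*n)
(I(-122, -7) + v(-134, -134))/(O(116, 9) - 20372) = (-183*(-122) - 134)/((16 - 81*9*116) - 20372) = (22326 - 134)/((16 - 84564) - 20372) = 22192/(-84548 - 20372) = 22192/(-104920) = 22192*(-1/104920) = -2774/13115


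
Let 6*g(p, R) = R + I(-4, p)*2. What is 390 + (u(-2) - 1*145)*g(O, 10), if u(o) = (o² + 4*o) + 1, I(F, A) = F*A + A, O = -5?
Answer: -1790/3 ≈ -596.67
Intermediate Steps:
I(F, A) = A + A*F (I(F, A) = A*F + A = A + A*F)
u(o) = 1 + o² + 4*o
g(p, R) = -p + R/6 (g(p, R) = (R + (p*(1 - 4))*2)/6 = (R + (p*(-3))*2)/6 = (R - 3*p*2)/6 = (R - 6*p)/6 = -p + R/6)
390 + (u(-2) - 1*145)*g(O, 10) = 390 + ((1 + (-2)² + 4*(-2)) - 1*145)*(-1*(-5) + (⅙)*10) = 390 + ((1 + 4 - 8) - 145)*(5 + 5/3) = 390 + (-3 - 145)*(20/3) = 390 - 148*20/3 = 390 - 2960/3 = -1790/3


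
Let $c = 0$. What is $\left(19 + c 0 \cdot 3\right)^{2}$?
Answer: $361$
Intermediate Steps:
$\left(19 + c 0 \cdot 3\right)^{2} = \left(19 + 0 \cdot 0 \cdot 3\right)^{2} = \left(19 + 0 \cdot 3\right)^{2} = \left(19 + 0\right)^{2} = 19^{2} = 361$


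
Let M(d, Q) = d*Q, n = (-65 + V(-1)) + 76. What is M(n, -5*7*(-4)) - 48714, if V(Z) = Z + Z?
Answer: -47454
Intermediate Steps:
V(Z) = 2*Z
n = 9 (n = (-65 + 2*(-1)) + 76 = (-65 - 2) + 76 = -67 + 76 = 9)
M(d, Q) = Q*d
M(n, -5*7*(-4)) - 48714 = (-5*7*(-4))*9 - 48714 = -35*(-4)*9 - 48714 = 140*9 - 48714 = 1260 - 48714 = -47454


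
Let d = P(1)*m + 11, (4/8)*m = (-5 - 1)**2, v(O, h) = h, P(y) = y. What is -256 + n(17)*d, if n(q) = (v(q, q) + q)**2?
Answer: 95692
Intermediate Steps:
m = 72 (m = 2*(-5 - 1)**2 = 2*(-6)**2 = 2*36 = 72)
n(q) = 4*q**2 (n(q) = (q + q)**2 = (2*q)**2 = 4*q**2)
d = 83 (d = 1*72 + 11 = 72 + 11 = 83)
-256 + n(17)*d = -256 + (4*17**2)*83 = -256 + (4*289)*83 = -256 + 1156*83 = -256 + 95948 = 95692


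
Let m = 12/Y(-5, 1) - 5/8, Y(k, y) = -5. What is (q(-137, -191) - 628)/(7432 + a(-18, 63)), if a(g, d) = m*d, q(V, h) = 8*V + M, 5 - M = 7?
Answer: -69040/289657 ≈ -0.23835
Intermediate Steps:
M = -2 (M = 5 - 1*7 = 5 - 7 = -2)
m = -121/40 (m = 12/(-5) - 5/8 = 12*(-⅕) - 5*⅛ = -12/5 - 5/8 = -121/40 ≈ -3.0250)
q(V, h) = -2 + 8*V (q(V, h) = 8*V - 2 = -2 + 8*V)
a(g, d) = -121*d/40
(q(-137, -191) - 628)/(7432 + a(-18, 63)) = ((-2 + 8*(-137)) - 628)/(7432 - 121/40*63) = ((-2 - 1096) - 628)/(7432 - 7623/40) = (-1098 - 628)/(289657/40) = -1726*40/289657 = -69040/289657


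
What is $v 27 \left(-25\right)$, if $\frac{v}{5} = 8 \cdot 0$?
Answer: $0$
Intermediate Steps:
$v = 0$ ($v = 5 \cdot 8 \cdot 0 = 5 \cdot 0 = 0$)
$v 27 \left(-25\right) = 0 \cdot 27 \left(-25\right) = 0 \left(-25\right) = 0$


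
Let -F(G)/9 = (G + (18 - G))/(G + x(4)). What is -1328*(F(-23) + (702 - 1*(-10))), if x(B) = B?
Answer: -18180320/19 ≈ -9.5686e+5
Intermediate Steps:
F(G) = -162/(4 + G) (F(G) = -9*(G + (18 - G))/(G + 4) = -162/(4 + G))
-1328*(F(-23) + (702 - 1*(-10))) = -1328*(-162/(4 - 23) + (702 - 1*(-10))) = -1328*(-162/(-19) + (702 + 10)) = -1328*(-162*(-1/19) + 712) = -1328*(162/19 + 712) = -1328*13690/19 = -18180320/19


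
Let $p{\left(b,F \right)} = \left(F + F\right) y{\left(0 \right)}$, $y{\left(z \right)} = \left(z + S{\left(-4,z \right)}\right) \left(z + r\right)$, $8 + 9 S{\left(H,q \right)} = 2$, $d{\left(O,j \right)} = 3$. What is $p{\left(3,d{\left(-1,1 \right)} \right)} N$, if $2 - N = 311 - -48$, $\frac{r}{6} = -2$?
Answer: $-17136$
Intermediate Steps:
$r = -12$ ($r = 6 \left(-2\right) = -12$)
$S{\left(H,q \right)} = - \frac{2}{3}$ ($S{\left(H,q \right)} = - \frac{8}{9} + \frac{1}{9} \cdot 2 = - \frac{8}{9} + \frac{2}{9} = - \frac{2}{3}$)
$N = -357$ ($N = 2 - \left(311 - -48\right) = 2 - \left(311 + 48\right) = 2 - 359 = -357$)
$y{\left(z \right)} = \left(-12 + z\right) \left(- \frac{2}{3} + z\right)$ ($y{\left(z \right)} = \left(z - \frac{2}{3}\right) \left(z - 12\right) = \left(- \frac{2}{3} + z\right) \left(-12 + z\right) = \left(-12 + z\right) \left(- \frac{2}{3} + z\right)$)
$p{\left(b,F \right)} = 16 F$ ($p{\left(b,F \right)} = \left(F + F\right) \left(8 + 0^{2} - 0\right) = 2 F \left(8 + 0 + 0\right) = 2 F 8 = 16 F$)
$p{\left(3,d{\left(-1,1 \right)} \right)} N = 16 \cdot 3 \left(-357\right) = 48 \left(-357\right) = -17136$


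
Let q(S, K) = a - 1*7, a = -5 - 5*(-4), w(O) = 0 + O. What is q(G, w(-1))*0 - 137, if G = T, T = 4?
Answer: -137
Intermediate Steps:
w(O) = O
G = 4
a = 15 (a = -5 + 20 = 15)
q(S, K) = 8 (q(S, K) = 15 - 1*7 = 15 - 7 = 8)
q(G, w(-1))*0 - 137 = 8*0 - 137 = 0 - 137 = -137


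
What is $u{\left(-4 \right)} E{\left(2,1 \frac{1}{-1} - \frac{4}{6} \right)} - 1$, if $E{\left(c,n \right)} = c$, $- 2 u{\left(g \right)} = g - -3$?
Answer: $0$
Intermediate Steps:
$u{\left(g \right)} = - \frac{3}{2} - \frac{g}{2}$ ($u{\left(g \right)} = - \frac{g - -3}{2} = - \frac{g + 3}{2} = - \frac{3 + g}{2} = - \frac{3}{2} - \frac{g}{2}$)
$u{\left(-4 \right)} E{\left(2,1 \frac{1}{-1} - \frac{4}{6} \right)} - 1 = \left(- \frac{3}{2} - -2\right) 2 - 1 = \left(- \frac{3}{2} + 2\right) 2 - 1 = \frac{1}{2} \cdot 2 - 1 = 1 - 1 = 0$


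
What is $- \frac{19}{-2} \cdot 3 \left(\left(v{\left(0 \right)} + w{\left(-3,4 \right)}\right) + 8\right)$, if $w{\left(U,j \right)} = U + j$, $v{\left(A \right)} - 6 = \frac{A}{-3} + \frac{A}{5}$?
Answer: $\frac{855}{2} \approx 427.5$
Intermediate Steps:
$v{\left(A \right)} = 6 - \frac{2 A}{15}$ ($v{\left(A \right)} = 6 + \left(\frac{A}{-3} + \frac{A}{5}\right) = 6 + \left(A \left(- \frac{1}{3}\right) + A \frac{1}{5}\right) = 6 + \left(- \frac{A}{3} + \frac{A}{5}\right) = 6 - \frac{2 A}{15}$)
$- \frac{19}{-2} \cdot 3 \left(\left(v{\left(0 \right)} + w{\left(-3,4 \right)}\right) + 8\right) = - \frac{19}{-2} \cdot 3 \left(\left(\left(6 - 0\right) + \left(-3 + 4\right)\right) + 8\right) = \left(-19\right) \left(- \frac{1}{2}\right) 3 \left(\left(\left(6 + 0\right) + 1\right) + 8\right) = \frac{19}{2} \cdot 3 \left(\left(6 + 1\right) + 8\right) = \frac{57 \left(7 + 8\right)}{2} = \frac{57}{2} \cdot 15 = \frac{855}{2}$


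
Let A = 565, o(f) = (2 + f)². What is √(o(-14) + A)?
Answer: √709 ≈ 26.627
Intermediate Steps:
√(o(-14) + A) = √((2 - 14)² + 565) = √((-12)² + 565) = √(144 + 565) = √709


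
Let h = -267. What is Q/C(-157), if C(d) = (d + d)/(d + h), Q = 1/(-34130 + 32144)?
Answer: -106/155901 ≈ -0.00067992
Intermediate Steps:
Q = -1/1986 (Q = 1/(-1986) = -1/1986 ≈ -0.00050353)
C(d) = 2*d/(-267 + d) (C(d) = (d + d)/(d - 267) = (2*d)/(-267 + d) = 2*d/(-267 + d))
Q/C(-157) = -1/(1986*(2*(-157)/(-267 - 157))) = -1/(1986*(2*(-157)/(-424))) = -1/(1986*(2*(-157)*(-1/424))) = -1/(1986*157/212) = -1/1986*212/157 = -106/155901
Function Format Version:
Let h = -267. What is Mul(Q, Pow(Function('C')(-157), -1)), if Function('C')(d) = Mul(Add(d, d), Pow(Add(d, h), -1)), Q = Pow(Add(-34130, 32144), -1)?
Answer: Rational(-106, 155901) ≈ -0.00067992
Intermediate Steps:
Q = Rational(-1, 1986) (Q = Pow(-1986, -1) = Rational(-1, 1986) ≈ -0.00050353)
Function('C')(d) = Mul(2, d, Pow(Add(-267, d), -1)) (Function('C')(d) = Mul(Add(d, d), Pow(Add(d, -267), -1)) = Mul(Mul(2, d), Pow(Add(-267, d), -1)) = Mul(2, d, Pow(Add(-267, d), -1)))
Mul(Q, Pow(Function('C')(-157), -1)) = Mul(Rational(-1, 1986), Pow(Mul(2, -157, Pow(Add(-267, -157), -1)), -1)) = Mul(Rational(-1, 1986), Pow(Mul(2, -157, Pow(-424, -1)), -1)) = Mul(Rational(-1, 1986), Pow(Mul(2, -157, Rational(-1, 424)), -1)) = Mul(Rational(-1, 1986), Pow(Rational(157, 212), -1)) = Mul(Rational(-1, 1986), Rational(212, 157)) = Rational(-106, 155901)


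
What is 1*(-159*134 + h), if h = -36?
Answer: -21342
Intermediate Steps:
1*(-159*134 + h) = 1*(-159*134 - 36) = 1*(-21306 - 36) = 1*(-21342) = -21342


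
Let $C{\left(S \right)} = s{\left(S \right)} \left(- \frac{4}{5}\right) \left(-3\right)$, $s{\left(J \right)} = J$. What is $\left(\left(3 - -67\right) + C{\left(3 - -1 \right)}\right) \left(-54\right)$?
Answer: $- \frac{21492}{5} \approx -4298.4$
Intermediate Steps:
$C{\left(S \right)} = \frac{12 S}{5}$ ($C{\left(S \right)} = S \left(- \frac{4}{5}\right) \left(-3\right) = - \frac{4 S}{5} \left(-3\right) = \frac{12 S}{5}$)
$\left(\left(3 - -67\right) + C{\left(3 - -1 \right)}\right) \left(-54\right) = \left(\left(3 - -67\right) + \frac{12 \left(3 - -1\right)}{5}\right) \left(-54\right) = \left(\left(3 + 67\right) + \frac{12 \left(3 + 1\right)}{5}\right) \left(-54\right) = \left(70 + \frac{12}{5} \cdot 4\right) \left(-54\right) = \left(70 + \frac{48}{5}\right) \left(-54\right) = \frac{398}{5} \left(-54\right) = - \frac{21492}{5}$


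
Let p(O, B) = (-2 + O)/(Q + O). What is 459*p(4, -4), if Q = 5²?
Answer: 918/29 ≈ 31.655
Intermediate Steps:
Q = 25
p(O, B) = (-2 + O)/(25 + O)
459*p(4, -4) = 459*((-2 + 4)/(25 + 4)) = 459*(2/29) = 918/29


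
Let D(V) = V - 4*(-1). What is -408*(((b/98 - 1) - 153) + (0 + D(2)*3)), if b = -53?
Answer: 2729724/49 ≈ 55709.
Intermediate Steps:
D(V) = 4 + V (D(V) = V + 4 = 4 + V)
-408*(((b/98 - 1) - 153) + (0 + D(2)*3)) = -408*(((-53/98 - 1) - 153) + (0 + (4 + 2)*3)) = -408*(((-53*1/98 - 1) - 153) + (0 + 6*3)) = -408*(((-53/98 - 1) - 153) + (0 + 18)) = -408*((-151/98 - 153) + 18) = -408*(-15145/98 + 18) = -408*(-13381/98) = 2729724/49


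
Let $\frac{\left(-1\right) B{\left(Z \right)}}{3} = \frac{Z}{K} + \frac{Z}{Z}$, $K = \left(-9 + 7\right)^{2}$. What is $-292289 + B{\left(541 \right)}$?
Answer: $- \frac{1170791}{4} \approx -2.927 \cdot 10^{5}$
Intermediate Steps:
$K = 4$ ($K = \left(-2\right)^{2} = 4$)
$B{\left(Z \right)} = -3 - \frac{3 Z}{4}$ ($B{\left(Z \right)} = - 3 \left(\frac{Z}{4} + \frac{Z}{Z}\right) = - 3 \left(Z \frac{1}{4} + 1\right) = - 3 \left(\frac{Z}{4} + 1\right) = - 3 \left(1 + \frac{Z}{4}\right) = -3 - \frac{3 Z}{4}$)
$-292289 + B{\left(541 \right)} = -292289 - \frac{1635}{4} = - \frac{1170791}{4}$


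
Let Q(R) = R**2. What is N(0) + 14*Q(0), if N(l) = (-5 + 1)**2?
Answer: 16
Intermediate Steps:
N(l) = 16 (N(l) = (-4)**2 = 16)
N(0) + 14*Q(0) = 16 + 14*0**2 = 16 + 14*0 = 16 + 0 = 16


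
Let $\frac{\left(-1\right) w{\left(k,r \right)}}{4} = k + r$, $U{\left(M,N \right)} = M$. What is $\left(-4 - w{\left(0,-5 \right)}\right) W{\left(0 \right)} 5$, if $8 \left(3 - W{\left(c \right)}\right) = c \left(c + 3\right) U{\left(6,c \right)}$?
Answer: $-360$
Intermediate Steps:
$w{\left(k,r \right)} = - 4 k - 4 r$ ($w{\left(k,r \right)} = - 4 \left(k + r\right) = - 4 k - 4 r$)
$W{\left(c \right)} = 3 - \frac{3 c \left(3 + c\right)}{4}$ ($W{\left(c \right)} = 3 - \frac{c \left(c + 3\right) 6}{8} = 3 - \frac{c \left(3 + c\right) 6}{8} = 3 - \frac{6 c \left(3 + c\right)}{8} = 3 - \frac{3 c \left(3 + c\right)}{4}$)
$\left(-4 - w{\left(0,-5 \right)}\right) W{\left(0 \right)} 5 = \left(-4 - \left(\left(-4\right) 0 - -20\right)\right) \left(3 - 0 - \frac{3 \cdot 0^{2}}{4}\right) 5 = \left(-4 - \left(0 + 20\right)\right) \left(3 + 0 - 0\right) 5 = \left(-4 - 20\right) \left(3 + 0 + 0\right) 5 = \left(-4 - 20\right) 3 \cdot 5 = \left(-24\right) 3 \cdot 5 = \left(-72\right) 5 = -360$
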